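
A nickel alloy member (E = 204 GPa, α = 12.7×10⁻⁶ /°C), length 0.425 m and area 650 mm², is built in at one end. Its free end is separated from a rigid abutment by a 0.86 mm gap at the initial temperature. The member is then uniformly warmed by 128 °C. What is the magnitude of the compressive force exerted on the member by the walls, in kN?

P ≈ 0 kN

Free thermal elongation = αΔT L = 12.7×10⁻⁶ × 128 × 425 = 0.6909 mm.
This is smaller than the 0.86 mm clearance, so the member expands freely without reaching the stop — the stress is zero.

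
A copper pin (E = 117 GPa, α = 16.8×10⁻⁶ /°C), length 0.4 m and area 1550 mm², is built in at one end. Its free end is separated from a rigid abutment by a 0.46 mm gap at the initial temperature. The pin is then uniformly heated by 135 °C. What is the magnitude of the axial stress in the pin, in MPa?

σ ≈ 131 MPa (compressive)

If the wall were absent the pin would grow by αΔT L = 16.8×10⁻⁶ × 135 × 400 = 0.9072 mm.
The gap closes (δ_free > 0.46 mm) and the wall then resists a further 0.9072 − 0.46 = 0.4472 mm of expansion.
Compatibility: PL/(AE) = 0.4472 mm, so σ = P/A = E × (0.4472/400) = 130.8 MPa.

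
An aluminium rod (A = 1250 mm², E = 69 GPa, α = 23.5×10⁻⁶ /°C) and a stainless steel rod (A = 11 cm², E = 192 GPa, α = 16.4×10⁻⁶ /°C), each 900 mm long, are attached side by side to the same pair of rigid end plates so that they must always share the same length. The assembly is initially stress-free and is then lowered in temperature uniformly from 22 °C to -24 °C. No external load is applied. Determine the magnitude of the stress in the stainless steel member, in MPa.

The aluminium has the larger α, so on cooling it would change length more than the stainless steel if both were free. The rigid plates force a common final length, so the aluminium is put into tension and the stainless steel into compression, with equal and opposite forces P (no external load).
Equating the net (thermal + elastic) strains gives |α₁ − α₂|·ΔT = P·[1/(A₁E₁) + 1/(A₂E₂)].
|α₁ − α₂|·ΔT = 7.1×10⁻⁶ × 46 = 0.0003266.
1/(A₁E₁) + 1/(A₂E₂) = 1/(1250×69×10³) + 1/(1100×192×10³) = 1.633×10⁻⁸ N⁻¹.
P = 0.0003266 / 1.633×10⁻⁸ = 20000 N = 20 kN.
σ_{stainless steel} = P/A₂ = 20000/1100 = 18.18 MPa, compressive.

σ ≈ 18.2 MPa (compressive)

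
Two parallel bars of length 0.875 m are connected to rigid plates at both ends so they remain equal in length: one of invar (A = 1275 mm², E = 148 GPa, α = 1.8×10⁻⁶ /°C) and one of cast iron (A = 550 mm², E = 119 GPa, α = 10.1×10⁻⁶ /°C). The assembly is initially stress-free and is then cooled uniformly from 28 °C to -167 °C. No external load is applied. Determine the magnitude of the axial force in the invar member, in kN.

P ≈ 78.7 kN (compressive in the invar)

Equilibrium of a rigid end plate with no external load gives equal and opposite internal forces ±P in the two members. Since α_{cast iron} > α_{invar}, cooling drives the cast iron into tension and the invar into compression.
Setting the final lengths equal and cancelling L: (α₁ − α₂)ΔT = P/(A₁E₁) + P/(A₂E₂).
|α₁ − α₂|·ΔT = 8.3×10⁻⁶ × 195 = 0.001618.
1/(A₁E₁) + 1/(A₂E₂) = 1/(1275×148×10³) + 1/(550×119×10³) = 2.058×10⁻⁸ N⁻¹.
So P = 0.001618 / 2.058×10⁻⁸ = 78.65 kN.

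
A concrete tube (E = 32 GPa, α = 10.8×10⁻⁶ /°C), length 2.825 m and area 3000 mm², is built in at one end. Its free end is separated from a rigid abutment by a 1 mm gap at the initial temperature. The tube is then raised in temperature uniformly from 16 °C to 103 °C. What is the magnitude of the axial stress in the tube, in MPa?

σ ≈ 18.7 MPa (compressive)

If the wall were absent the tube would grow by αΔT L = 10.8×10⁻⁶ × 87 × 2825 = 2.654 mm.
After closing the 1 mm clearance, 2.654 − 1 = 1.654 mm of expansion remains to be suppressed by the wall.
That suppressed elongation corresponds to σ = E·Δ/L = 32×10³ × 1.654/2825 = 18.74 MPa.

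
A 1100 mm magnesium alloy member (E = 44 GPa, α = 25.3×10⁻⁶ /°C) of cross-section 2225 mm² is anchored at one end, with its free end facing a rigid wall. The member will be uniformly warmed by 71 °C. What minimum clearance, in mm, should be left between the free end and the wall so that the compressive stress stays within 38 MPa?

g ≈ 1.03 mm

With no wall the member would lengthen by αΔT L = 25.3×10⁻⁶ × 71 × 1100 = 1.976 mm.
At the allowable stress the elastic shortening the wall may impose is σL/E = 38 × 1100 / (44×10³) = 0.95 mm.
So the gap has to take up the difference, g_min = δ_free − σL/E = 1.976 − 0.95 = 1.026 mm.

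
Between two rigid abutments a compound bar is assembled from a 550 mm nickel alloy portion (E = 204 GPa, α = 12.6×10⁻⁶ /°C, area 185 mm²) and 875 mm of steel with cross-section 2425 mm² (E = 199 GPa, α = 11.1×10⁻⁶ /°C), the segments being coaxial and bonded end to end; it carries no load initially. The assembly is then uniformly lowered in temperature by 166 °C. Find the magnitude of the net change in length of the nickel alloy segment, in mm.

With the walls removed the bar would change length by δ_free = Σ αᵢΔT Lᵢ = 12.6×10⁻⁶×166×550 + 11.1×10⁻⁶×166×875 = 2.763 mm.
Since the ends are fixed, an axial force P builds up, equal in every segment, with P · Σ Lᵢ/(AᵢEᵢ) = δ_free.
Σ Lᵢ/(AᵢEᵢ) = 550/(185×204×10³) + 875/(2425×199×10³) = 1.639×10⁻⁵ mm/N.
Hence P = δ_free / Σ(L/AE) = 2.763/1.639×10⁻⁵ = 168.6 kN (tensile).
For the nickel alloy segment, free thermal change = 12.6×10⁻⁶×166×550 = 1.15 mm and elastic change from P = 168600×550/(185×204×10³) = 2.457 mm; these oppose, so the net change is 1.31 mm (segment lengthens).

|ΔL| ≈ 1.31 mm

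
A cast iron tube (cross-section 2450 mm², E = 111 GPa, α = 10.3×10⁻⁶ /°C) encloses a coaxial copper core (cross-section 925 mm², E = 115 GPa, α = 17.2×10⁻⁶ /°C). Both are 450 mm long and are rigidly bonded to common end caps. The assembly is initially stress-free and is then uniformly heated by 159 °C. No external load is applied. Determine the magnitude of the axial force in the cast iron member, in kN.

P ≈ 83.9 kN (tensile in the cast iron)

The copper has the larger α, so on heating it would change length more than the cast iron if both were free. The rigid plates force a common final length, so the copper is put into compression and the cast iron into tension, with equal and opposite forces P (no external load).
Setting the final lengths equal and cancelling L: (α₁ − α₂)ΔT = P/(A₁E₁) + P/(A₂E₂).
|α₁ − α₂|·ΔT = 6.9×10⁻⁶ × 159 = 0.001097.
1/(A₁E₁) + 1/(A₂E₂) = 1/(2450×111×10³) + 1/(925×115×10³) = 1.308×10⁻⁸ N⁻¹.
So P = 0.001097 / 1.308×10⁻⁸ = 83.89 kN.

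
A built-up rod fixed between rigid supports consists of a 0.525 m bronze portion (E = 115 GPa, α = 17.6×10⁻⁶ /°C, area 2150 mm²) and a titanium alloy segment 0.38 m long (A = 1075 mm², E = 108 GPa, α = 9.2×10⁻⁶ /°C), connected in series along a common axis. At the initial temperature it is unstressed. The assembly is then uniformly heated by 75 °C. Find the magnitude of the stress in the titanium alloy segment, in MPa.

σ ≈ 165 MPa (compressive)

Free thermal expansion of the whole bar: Σ αᵢΔT Lᵢ = 17.6×10⁻⁶×75×525 + 9.2×10⁻⁶×75×380 = 0.9552 mm.
Since the ends are fixed, an axial force P builds up, equal in every segment, with P · Σ Lᵢ/(AᵢEᵢ) = δ_free.
The series flexibility is Σ Lᵢ/(AᵢEᵢ) = 525/(2150×115×10³) + 380/(1075×108×10³) = 5.396×10⁻⁶ mm/N.
Hence P = δ_free / Σ(L/AE) = 0.9552/5.396×10⁻⁶ = 177 kN (compressive).
σ_{titanium alloy} = P / A = 177000 / 1075 = 164.7 MPa.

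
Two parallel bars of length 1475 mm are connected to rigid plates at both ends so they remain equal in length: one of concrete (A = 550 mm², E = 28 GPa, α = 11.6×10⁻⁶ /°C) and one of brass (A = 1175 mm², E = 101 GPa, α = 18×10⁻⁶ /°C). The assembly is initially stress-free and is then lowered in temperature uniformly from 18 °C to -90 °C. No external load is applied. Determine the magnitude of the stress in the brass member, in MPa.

σ ≈ 8.02 MPa (tensile)

Equilibrium of a rigid end plate with no external load gives equal and opposite internal forces ±P in the two members. Since α_{brass} > α_{concrete}, cooling drives the brass into tension and the concrete into compression.
Compatibility of the two members (thermal + elastic change equal): (α₁ − α₂)ΔT = P·[1/(A₁E₁) + 1/(A₂E₂)].
|α₁ − α₂|·ΔT = 6.4×10⁻⁶ × 108 = 0.0006912.
1/(A₁E₁) + 1/(A₂E₂) = 1/(550×28×10³) + 1/(1175×101×10³) = 7.336×10⁻⁸ N⁻¹.
So P = 0.0006912 / 7.336×10⁻⁸ = 9.422 kN.
σ_{brass} = P/A₂ = 9422/1175 = 8.019 MPa, tensile.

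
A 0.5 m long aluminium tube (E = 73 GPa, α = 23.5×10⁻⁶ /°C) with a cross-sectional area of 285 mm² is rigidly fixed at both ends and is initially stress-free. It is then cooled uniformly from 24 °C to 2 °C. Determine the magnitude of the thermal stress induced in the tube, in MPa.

Because both ends are immovable the net strain is zero, and the suppressed thermal strain is αΔT = 23.5×10⁻⁶ × 22 = 517×10⁻⁶.
Hence σ = E·αΔT = 73×10³ × 517×10⁻⁶ = 37.74 MPa, tensile.

σ ≈ 37.7 MPa (tensile)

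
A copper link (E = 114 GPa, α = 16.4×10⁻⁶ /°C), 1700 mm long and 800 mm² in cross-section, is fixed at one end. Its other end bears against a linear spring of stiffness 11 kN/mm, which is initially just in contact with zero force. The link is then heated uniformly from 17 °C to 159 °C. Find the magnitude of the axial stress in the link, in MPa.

σ ≈ 45.2 MPa (compressive)

If the spring were absent the link would lengthen by αΔT L = 16.4×10⁻⁶ × 142 × 1700 = 3.959 mm.
With a force P in the spring, the elastic change of the link is PL/(AE) and that of the spring is P/k; compatibility requires their sum to equal δ_free.
P [ L/(AE) + 1/k ] = δ_free → P [ 1700/(800×114×10³) + 1/(11×10³) ] = 3.959.
P = 3.959 / 0.0001095 = 36140 N.
σ = P/A = 36140/800 = 45.17 MPa.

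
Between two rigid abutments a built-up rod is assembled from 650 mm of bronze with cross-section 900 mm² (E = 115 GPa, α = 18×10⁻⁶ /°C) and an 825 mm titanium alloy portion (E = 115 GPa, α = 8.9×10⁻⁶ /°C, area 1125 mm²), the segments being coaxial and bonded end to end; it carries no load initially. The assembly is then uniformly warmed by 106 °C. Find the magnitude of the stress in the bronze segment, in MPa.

σ ≈ 177 MPa (compressive)

Free thermal expansion of the whole bar: Σ αᵢΔT Lᵢ = 18×10⁻⁶×106×650 + 8.9×10⁻⁶×106×825 = 2.019 mm.
The rigid supports impose zero overall length change; the single axial force P common to all segments must satisfy P Σ Lᵢ/(AᵢEᵢ) = δ_free.
Σ Lᵢ/(AᵢEᵢ) = 650/(900×115×10³) + 825/(1125×115×10³) = 1.266×10⁻⁵ mm/N.
So P = 2.019 / 1.266×10⁻⁵ = 159.5 kN, compressive.
σ_{bronze} = P / A = 159500 / 900 = 177.2 MPa.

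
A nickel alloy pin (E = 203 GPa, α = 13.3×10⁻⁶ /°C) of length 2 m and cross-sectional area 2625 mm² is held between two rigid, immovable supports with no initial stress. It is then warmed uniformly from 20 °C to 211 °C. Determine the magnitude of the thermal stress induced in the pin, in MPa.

σ ≈ 516 MPa (compressive)

The supports are rigid, so the total axial strain is zero. The restrained thermal strain is ε = αΔT = 13.3×10⁻⁶ × 191 = 2540.3×10⁻⁶.
Hence σ = E·αΔT = 203×10³ × 2540.3×10⁻⁶ = 515.7 MPa, compressive.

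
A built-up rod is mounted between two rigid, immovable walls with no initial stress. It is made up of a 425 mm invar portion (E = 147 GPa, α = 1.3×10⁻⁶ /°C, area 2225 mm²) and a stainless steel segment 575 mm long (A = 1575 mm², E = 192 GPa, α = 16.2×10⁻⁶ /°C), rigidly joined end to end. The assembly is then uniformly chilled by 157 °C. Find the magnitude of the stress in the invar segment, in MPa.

σ ≈ 218 MPa (tensile)

If the supports were absent, the total length change would be Σ αᵢΔT Lᵢ = 1.3×10⁻⁶×157×425 + 16.2×10⁻⁶×157×575 = 1.549 mm.
The walls prevent any net length change, so an axial force P (same in every segment) develops. Compatibility: P · Σ Lᵢ/(AᵢEᵢ) = δ_free.
The series flexibility is Σ Lᵢ/(AᵢEᵢ) = 425/(2225×147×10³) + 575/(1575×192×10³) = 3.201×10⁻⁶ mm/N.
P = 1.549 / 3.201×10⁻⁶ = 484000 N = 484 kN, tensile.
σ_{invar} = P / A = 484000 / 2225 = 217.5 MPa.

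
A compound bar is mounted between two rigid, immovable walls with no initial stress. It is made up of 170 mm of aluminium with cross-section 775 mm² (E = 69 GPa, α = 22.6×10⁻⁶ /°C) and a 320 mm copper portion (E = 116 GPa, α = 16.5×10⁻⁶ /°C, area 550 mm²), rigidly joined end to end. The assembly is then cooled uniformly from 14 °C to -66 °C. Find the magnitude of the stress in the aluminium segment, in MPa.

σ ≈ 115 MPa (tensile)

With the walls removed the bar would change length by δ_free = Σ αᵢΔT Lᵢ = 22.6×10⁻⁶×80×170 + 16.5×10⁻⁶×80×320 = 0.7298 mm.
The walls prevent any net length change, so an axial force P (same in every segment) develops. Compatibility: P · Σ Lᵢ/(AᵢEᵢ) = δ_free.
Σ Lᵢ/(AᵢEᵢ) = 170/(775×69×10³) + 320/(550×116×10³) = 8.195×10⁻⁶ mm/N.
So P = 0.7298 / 8.195×10⁻⁶ = 89.05 kN, tensile.
σ_{aluminium} = P / A = 89050 / 775 = 114.9 MPa.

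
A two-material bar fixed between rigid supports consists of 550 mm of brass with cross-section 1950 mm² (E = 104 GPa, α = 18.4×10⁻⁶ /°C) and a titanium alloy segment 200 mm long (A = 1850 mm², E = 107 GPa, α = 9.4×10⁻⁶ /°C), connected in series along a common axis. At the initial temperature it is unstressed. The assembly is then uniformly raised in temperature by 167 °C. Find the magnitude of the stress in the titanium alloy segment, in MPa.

σ ≈ 291 MPa (compressive)

Free thermal expansion of the whole bar: Σ αᵢΔT Lᵢ = 18.4×10⁻⁶×167×550 + 9.4×10⁻⁶×167×200 = 2.004 mm.
Since the ends are fixed, an axial force P builds up, equal in every segment, with P · Σ Lᵢ/(AᵢEᵢ) = δ_free.
Σ Lᵢ/(AᵢEᵢ) = 550/(1950×104×10³) + 200/(1850×107×10³) = 3.722×10⁻⁶ mm/N.
Hence P = δ_free / Σ(L/AE) = 2.004/3.722×10⁻⁶ = 538.4 kN (compressive).
σ_{titanium alloy} = P / A = 538400 / 1850 = 291 MPa.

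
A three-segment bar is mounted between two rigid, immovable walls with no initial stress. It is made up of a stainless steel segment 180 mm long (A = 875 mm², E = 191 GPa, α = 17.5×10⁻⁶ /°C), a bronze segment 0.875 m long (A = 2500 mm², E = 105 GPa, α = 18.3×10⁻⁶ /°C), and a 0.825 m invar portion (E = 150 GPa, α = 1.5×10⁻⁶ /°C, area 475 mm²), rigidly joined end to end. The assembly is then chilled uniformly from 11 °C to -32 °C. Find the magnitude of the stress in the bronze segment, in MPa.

σ ≈ 21.9 MPa (tensile)

With the walls removed the bar would change length by δ_free = Σ αᵢΔT Lᵢ = 17.5×10⁻⁶×43×180 + 18.3×10⁻⁶×43×875 + 1.5×10⁻⁶×43×825 = 0.8772 mm.
Since the ends are fixed, an axial force P builds up, equal in every segment, with P · Σ Lᵢ/(AᵢEᵢ) = δ_free.
The series flexibility is Σ Lᵢ/(AᵢEᵢ) = 180/(875×191×10³) + 875/(2500×105×10³) + 825/(475×150×10³) = 1.599×10⁻⁵ mm/N.
Hence P = δ_free / Σ(L/AE) = 0.8772/1.599×10⁻⁵ = 54.86 kN (tensile).
σ_{bronze} = P / A = 54860 / 2500 = 21.94 MPa.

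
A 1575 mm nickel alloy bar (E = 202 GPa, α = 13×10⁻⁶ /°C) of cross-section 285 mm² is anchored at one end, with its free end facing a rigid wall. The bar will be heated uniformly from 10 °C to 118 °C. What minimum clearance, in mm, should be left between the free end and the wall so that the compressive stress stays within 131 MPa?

With no wall the bar would lengthen by αΔT L = 13×10⁻⁶ × 108 × 1575 = 2.211 mm.
A stress of 131 MPa corresponds to the wall pushing the bar back by σL/E = 131×1575/(202×10³) = 1.021 mm.
So the gap has to take up the difference, g_min = δ_free − σL/E = 2.211 − 1.021 = 1.19 mm.

g ≈ 1.19 mm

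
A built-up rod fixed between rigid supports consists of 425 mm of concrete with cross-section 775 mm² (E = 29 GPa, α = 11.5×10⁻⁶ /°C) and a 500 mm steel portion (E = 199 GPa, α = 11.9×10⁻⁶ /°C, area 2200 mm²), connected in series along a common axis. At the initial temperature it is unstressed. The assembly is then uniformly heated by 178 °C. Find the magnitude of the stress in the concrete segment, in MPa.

Free thermal expansion of the whole bar: Σ αᵢΔT Lᵢ = 11.5×10⁻⁶×178×425 + 11.9×10⁻⁶×178×500 = 1.929 mm.
Since the ends are fixed, an axial force P builds up, equal in every segment, with P · Σ Lᵢ/(AᵢEᵢ) = δ_free.
The series flexibility is Σ Lᵢ/(AᵢEᵢ) = 425/(775×29×10³) + 500/(2200×199×10³) = 2.005×10⁻⁵ mm/N.
So P = 1.929 / 2.005×10⁻⁵ = 96.2 kN, compressive.
σ_{concrete} = P / A = 96200 / 775 = 124.1 MPa.

σ ≈ 124 MPa (compressive)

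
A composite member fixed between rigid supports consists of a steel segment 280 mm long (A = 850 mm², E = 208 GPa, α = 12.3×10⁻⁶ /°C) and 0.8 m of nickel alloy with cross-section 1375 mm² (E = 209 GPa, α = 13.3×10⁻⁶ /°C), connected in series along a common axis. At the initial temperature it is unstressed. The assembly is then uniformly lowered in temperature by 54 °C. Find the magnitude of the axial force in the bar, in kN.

P ≈ 174 kN (tensile)

With the walls removed the bar would change length by δ_free = Σ αᵢΔT Lᵢ = 12.3×10⁻⁶×54×280 + 13.3×10⁻⁶×54×800 = 0.7605 mm.
The rigid supports impose zero overall length change; the single axial force P common to all segments must satisfy P Σ Lᵢ/(AᵢEᵢ) = δ_free.
The series flexibility is Σ Lᵢ/(AᵢEᵢ) = 280/(850×208×10³) + 800/(1375×209×10³) = 4.368×10⁻⁶ mm/N.
So P = 0.7605 / 4.368×10⁻⁶ = 174.1 kN, tensile.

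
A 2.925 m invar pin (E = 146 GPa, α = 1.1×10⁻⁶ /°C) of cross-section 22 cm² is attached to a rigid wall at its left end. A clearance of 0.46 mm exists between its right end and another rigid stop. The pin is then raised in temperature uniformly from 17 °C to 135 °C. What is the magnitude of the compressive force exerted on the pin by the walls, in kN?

P ≈ 0 kN

Unrestrained expansion: δ_free = αΔT L = 1.1×10⁻⁶ × 118 × 2925 = 0.3797 mm.
This is smaller than the 0.46 mm clearance, so the pin expands freely without reaching the stop — the stress is zero.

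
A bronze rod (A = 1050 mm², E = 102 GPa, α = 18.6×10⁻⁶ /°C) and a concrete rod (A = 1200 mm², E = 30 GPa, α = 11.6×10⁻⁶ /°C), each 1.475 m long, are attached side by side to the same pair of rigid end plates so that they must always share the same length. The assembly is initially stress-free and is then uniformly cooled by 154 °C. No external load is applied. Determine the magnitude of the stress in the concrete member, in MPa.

σ ≈ 24.2 MPa (compressive)

Both members must finish at the same length. With the larger α, the bronze tends to over-contract; the plates restrain it, putting the bronze in tension and the concrete in compression. With no external load the two internal forces are equal and opposite, magnitude P.
Equating the net (thermal + elastic) strains gives |α₁ − α₂|·ΔT = P·[1/(A₁E₁) + 1/(A₂E₂)].
|α₁ − α₂|·ΔT = 7×10⁻⁶ × 154 = 0.001078.
1/(A₁E₁) + 1/(A₂E₂) = 1/(1050×102×10³) + 1/(1200×30×10³) = 3.711×10⁻⁸ N⁻¹.
P = 0.001078 / 3.711×10⁻⁸ = 29040 N = 29.04 kN.
σ_{concrete} = P/A₂ = 29040/1200 = 24.2 MPa, compressive.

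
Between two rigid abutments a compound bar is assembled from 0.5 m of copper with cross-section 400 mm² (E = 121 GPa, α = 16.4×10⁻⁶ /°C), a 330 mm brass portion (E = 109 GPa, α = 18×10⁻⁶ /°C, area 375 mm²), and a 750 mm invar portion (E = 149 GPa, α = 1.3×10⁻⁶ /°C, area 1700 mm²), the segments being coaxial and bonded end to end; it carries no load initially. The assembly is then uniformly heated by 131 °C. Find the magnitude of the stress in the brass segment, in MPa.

If the supports were absent, the total length change would be Σ αᵢΔT Lᵢ = 16.4×10⁻⁶×131×500 + 18×10⁻⁶×131×330 + 1.3×10⁻⁶×131×750 = 1.98 mm.
Since the ends are fixed, an axial force P builds up, equal in every segment, with P · Σ Lᵢ/(AᵢEᵢ) = δ_free.
The series flexibility is Σ Lᵢ/(AᵢEᵢ) = 500/(400×121×10³) + 330/(375×109×10³) + 750/(1700×149×10³) = 2.136×10⁻⁵ mm/N.
So P = 1.98 / 2.136×10⁻⁵ = 92.68 kN, compressive.
σ_{brass} = P / A = 92680 / 375 = 247.1 MPa.

σ ≈ 247 MPa (compressive)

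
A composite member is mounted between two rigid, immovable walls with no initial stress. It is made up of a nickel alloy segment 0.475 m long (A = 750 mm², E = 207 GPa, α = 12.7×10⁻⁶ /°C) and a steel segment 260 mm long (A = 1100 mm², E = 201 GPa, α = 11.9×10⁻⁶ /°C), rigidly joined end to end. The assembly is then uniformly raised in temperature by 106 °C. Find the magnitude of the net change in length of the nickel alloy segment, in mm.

|ΔL| ≈ 0.0594 mm

Free thermal expansion of the whole bar: Σ αᵢΔT Lᵢ = 12.7×10⁻⁶×106×475 + 11.9×10⁻⁶×106×260 = 0.9674 mm.
Since the ends are fixed, an axial force P builds up, equal in every segment, with P · Σ Lᵢ/(AᵢEᵢ) = δ_free.
The series flexibility is Σ Lᵢ/(AᵢEᵢ) = 475/(750×207×10³) + 260/(1100×201×10³) = 4.236×10⁻⁶ mm/N.
P = 0.9674 / 4.236×10⁻⁶ = 228400 N = 228.4 kN, compressive.
For the nickel alloy segment, free thermal change = 12.7×10⁻⁶×106×475 = 0.6394 mm and elastic change from P = 228400×475/(750×207×10³) = 0.6988 mm; these oppose, so the net change is 0.0594 mm (segment shortens).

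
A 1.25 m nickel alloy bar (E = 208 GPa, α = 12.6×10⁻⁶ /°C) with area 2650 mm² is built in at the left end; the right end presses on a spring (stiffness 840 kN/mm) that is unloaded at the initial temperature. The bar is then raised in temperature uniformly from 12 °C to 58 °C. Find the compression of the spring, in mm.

δ ≈ 0.249 mm

Free thermal expansion: δ_free = αΔT L = 12.6×10⁻⁶ × 46 × 1250 = 0.7245 mm.
With a force P in the spring, the elastic change of the bar is PL/(AE) and that of the spring is P/k; compatibility requires their sum to equal δ_free.
P [ L/(AE) + 1/k ] = δ_free → P [ 1250/(2650×208×10³) + 1/(840×10³) ] = 0.7245.
P = 0.7245 / 3.458×10⁻⁶ = 209500 N.
Spring compression = P/k = 209500/(840×10³) = 0.2494 mm.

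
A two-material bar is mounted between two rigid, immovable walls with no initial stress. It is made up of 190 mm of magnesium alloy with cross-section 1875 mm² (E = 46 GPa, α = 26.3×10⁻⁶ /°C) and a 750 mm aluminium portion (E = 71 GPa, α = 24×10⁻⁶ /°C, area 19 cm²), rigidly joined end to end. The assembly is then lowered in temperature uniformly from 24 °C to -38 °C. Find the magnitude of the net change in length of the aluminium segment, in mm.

With the walls removed the bar would change length by δ_free = Σ αᵢΔT Lᵢ = 26.3×10⁻⁶×62×190 + 24×10⁻⁶×62×750 = 1.426 mm.
Since the ends are fixed, an axial force P builds up, equal in every segment, with P · Σ Lᵢ/(AᵢEᵢ) = δ_free.
The series flexibility is Σ Lᵢ/(AᵢEᵢ) = 190/(1875×46×10³) + 750/(1900×71×10³) = 7.763×10⁻⁶ mm/N.
P = 1.426 / 7.763×10⁻⁶ = 183700 N = 183.7 kN, tensile.
For the aluminium segment, free thermal change = 24×10⁻⁶×62×750 = 1.116 mm and elastic change from P = 183700×750/(1900×71×10³) = 1.021 mm; these oppose, so the net change is 0.0948 mm (segment shortens).

|ΔL| ≈ 0.0948 mm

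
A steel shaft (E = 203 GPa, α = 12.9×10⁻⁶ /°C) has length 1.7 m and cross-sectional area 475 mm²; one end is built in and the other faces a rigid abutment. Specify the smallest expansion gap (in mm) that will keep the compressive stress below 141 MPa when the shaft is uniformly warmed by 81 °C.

g ≈ 0.596 mm

Free expansion if unrestrained: δ_free = αΔT L = 12.9×10⁻⁶ × 81 × 1700 = 1.776 mm.
At the allowable stress the elastic shortening the wall may impose is σL/E = 141 × 1700 / (203×10³) = 1.181 mm.
The gap must absorb the remainder: g_min = 1.776 − 1.181 = 0.5955 mm.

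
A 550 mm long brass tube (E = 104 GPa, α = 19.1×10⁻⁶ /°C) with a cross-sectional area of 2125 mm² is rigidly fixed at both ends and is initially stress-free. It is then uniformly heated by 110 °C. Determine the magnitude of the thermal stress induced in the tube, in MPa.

σ ≈ 219 MPa (compressive)

The supports are rigid, so the total axial strain is zero. The restrained thermal strain is ε = αΔT = 19.1×10⁻⁶ × 110 = 2101×10⁻⁶.
σ = EαΔT = 104×10³ × 19.1×10⁻⁶ × 110 = 218.5 MPa (compressive; the tube is trying to expand).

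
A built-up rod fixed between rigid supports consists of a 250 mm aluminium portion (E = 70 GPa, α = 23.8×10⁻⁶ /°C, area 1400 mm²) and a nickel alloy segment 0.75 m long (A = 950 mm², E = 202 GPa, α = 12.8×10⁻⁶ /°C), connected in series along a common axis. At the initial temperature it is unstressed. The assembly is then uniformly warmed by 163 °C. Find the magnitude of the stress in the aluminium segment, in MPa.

σ ≈ 280 MPa (compressive)

If the supports were absent, the total length change would be Σ αᵢΔT Lᵢ = 23.8×10⁻⁶×163×250 + 12.8×10⁻⁶×163×750 = 2.535 mm.
Since the ends are fixed, an axial force P builds up, equal in every segment, with P · Σ Lᵢ/(AᵢEᵢ) = δ_free.
Σ Lᵢ/(AᵢEᵢ) = 250/(1400×70×10³) + 750/(950×202×10³) = 6.459×10⁻⁶ mm/N.
Hence P = δ_free / Σ(L/AE) = 2.535/6.459×10⁻⁶ = 392.4 kN (compressive).
σ_{aluminium} = P / A = 392400 / 1400 = 280.3 MPa.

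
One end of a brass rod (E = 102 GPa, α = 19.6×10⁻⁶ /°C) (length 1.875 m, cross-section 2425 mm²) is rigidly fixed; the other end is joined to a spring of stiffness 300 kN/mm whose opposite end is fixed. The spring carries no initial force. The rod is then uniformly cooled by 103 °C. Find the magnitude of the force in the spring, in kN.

P ≈ 347 kN

Free thermal contraction: δ_free = αΔT L = 19.6×10⁻⁶ × 103 × 1875 = 3.785 mm.
With a force P in the spring, the elastic change of the rod is PL/(AE) and that of the spring is P/k; compatibility requires their sum to equal δ_free.
So P = δ_free / [L/(AE) + 1/k] = 3.785 / [ 1875/(2425×102×10³) + 1/(300×10³) ].
P = 3.785 / 1.091×10⁻⁵ = 346800 N.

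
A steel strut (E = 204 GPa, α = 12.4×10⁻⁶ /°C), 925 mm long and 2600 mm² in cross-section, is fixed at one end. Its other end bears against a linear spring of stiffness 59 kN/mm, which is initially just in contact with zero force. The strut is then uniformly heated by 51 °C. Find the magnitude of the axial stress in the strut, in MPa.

The unrestrained thermal change is αΔT L = 12.4×10⁻⁶ × 51 × 925 = 0.585 mm.
With a force P in the spring, the elastic change of the strut is PL/(AE) and that of the spring is P/k; compatibility requires their sum to equal δ_free.
P [ L/(AE) + 1/k ] = δ_free → P [ 925/(2600×204×10³) + 1/(59×10³) ] = 0.585.
P = 0.585 / 1.869×10⁻⁵ = 31290 N.
σ = P/A = 31290/2600 = 12.04 MPa.

σ ≈ 12 MPa (compressive)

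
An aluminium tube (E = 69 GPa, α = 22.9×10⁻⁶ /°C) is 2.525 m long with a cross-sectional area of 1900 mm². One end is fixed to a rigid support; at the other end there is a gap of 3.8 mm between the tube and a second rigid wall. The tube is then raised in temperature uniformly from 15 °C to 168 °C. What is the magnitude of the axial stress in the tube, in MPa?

σ ≈ 138 MPa (compressive)

Unrestrained expansion: δ_free = αΔT L = 22.9×10⁻⁶ × 153 × 2525 = 8.847 mm.
The gap closes (δ_free > 3.8 mm) and the wall then resists a further 8.847 − 3.8 = 5.047 mm of expansion.
That suppressed elongation corresponds to σ = E·Δ/L = 69×10³ × 5.047/2525 = 137.9 MPa.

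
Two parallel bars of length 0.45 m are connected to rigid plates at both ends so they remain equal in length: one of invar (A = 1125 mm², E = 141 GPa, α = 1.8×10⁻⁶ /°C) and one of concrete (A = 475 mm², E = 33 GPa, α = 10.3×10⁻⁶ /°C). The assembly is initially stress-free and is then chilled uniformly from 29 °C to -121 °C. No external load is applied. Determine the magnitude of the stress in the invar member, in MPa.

Equilibrium of a rigid end plate with no external load gives equal and opposite internal forces ±P in the two members. Since α_{concrete} > α_{invar}, cooling drives the concrete into tension and the invar into compression.
Compatibility of the two members (thermal + elastic change equal): (α₁ − α₂)ΔT = P·[1/(A₁E₁) + 1/(A₂E₂)].
|α₁ − α₂|·ΔT = 8.5×10⁻⁶ × 150 = 0.001275.
1/(A₁E₁) + 1/(A₂E₂) = 1/(1125×141×10³) + 1/(475×33×10³) = 7.01×10⁻⁸ N⁻¹.
So P = 0.001275 / 7.01×10⁻⁸ = 18.19 kN.
σ_{invar} = P/A₁ = 18190/1125 = 16.17 MPa, compressive.

σ ≈ 16.2 MPa (compressive)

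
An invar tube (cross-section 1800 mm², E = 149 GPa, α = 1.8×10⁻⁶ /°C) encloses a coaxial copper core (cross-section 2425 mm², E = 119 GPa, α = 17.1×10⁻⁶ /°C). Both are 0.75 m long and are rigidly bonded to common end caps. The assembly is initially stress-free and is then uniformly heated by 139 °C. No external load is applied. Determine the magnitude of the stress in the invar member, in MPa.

σ ≈ 164 MPa (tensile)

Equilibrium of a rigid end plate with no external load gives equal and opposite internal forces ±P in the two members. Since α_{copper} > α_{invar}, heating drives the copper into compression and the invar into tension.
Equating the net (thermal + elastic) strains gives |α₁ − α₂|·ΔT = P·[1/(A₁E₁) + 1/(A₂E₂)].
|α₁ − α₂|·ΔT = 15.3×10⁻⁶ × 139 = 0.002127.
1/(A₁E₁) + 1/(A₂E₂) = 1/(1800×149×10³) + 1/(2425×119×10³) = 7.194×10⁻⁹ N⁻¹.
P = 0.002127 / 7.194×10⁻⁹ = 295600 N = 295.6 kN.
σ_{invar} = P/A₁ = 295600/1800 = 164.2 MPa, tensile.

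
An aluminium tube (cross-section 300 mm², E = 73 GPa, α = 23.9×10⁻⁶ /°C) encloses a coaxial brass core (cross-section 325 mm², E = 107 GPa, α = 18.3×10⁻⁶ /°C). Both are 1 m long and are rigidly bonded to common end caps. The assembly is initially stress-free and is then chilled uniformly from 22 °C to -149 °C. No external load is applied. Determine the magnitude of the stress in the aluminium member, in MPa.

σ ≈ 42.9 MPa (tensile)

Equilibrium of a rigid end plate with no external load gives equal and opposite internal forces ±P in the two members. Since α_{aluminium} > α_{brass}, cooling drives the aluminium into tension and the brass into compression.
Equating the net (thermal + elastic) strains gives |α₁ − α₂|·ΔT = P·[1/(A₁E₁) + 1/(A₂E₂)].
|α₁ − α₂|·ΔT = 5.6×10⁻⁶ × 171 = 0.0009576.
1/(A₁E₁) + 1/(A₂E₂) = 1/(300×73×10³) + 1/(325×107×10³) = 7.442×10⁻⁸ N⁻¹.
So P = 0.0009576 / 7.442×10⁻⁸ = 12.87 kN.
σ_{aluminium} = P/A₁ = 12870/300 = 42.89 MPa, tensile.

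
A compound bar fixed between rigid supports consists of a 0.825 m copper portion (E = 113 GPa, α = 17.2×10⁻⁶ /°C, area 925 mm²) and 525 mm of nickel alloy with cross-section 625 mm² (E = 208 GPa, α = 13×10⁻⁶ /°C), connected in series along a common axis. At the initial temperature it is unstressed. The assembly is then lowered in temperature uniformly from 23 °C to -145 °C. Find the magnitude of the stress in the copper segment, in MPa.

σ ≈ 320 MPa (tensile)

With the walls removed the bar would change length by δ_free = Σ αᵢΔT Lᵢ = 17.2×10⁻⁶×168×825 + 13×10⁻⁶×168×525 = 3.531 mm.
Since the ends are fixed, an axial force P builds up, equal in every segment, with P · Σ Lᵢ/(AᵢEᵢ) = δ_free.
The series flexibility is Σ Lᵢ/(AᵢEᵢ) = 825/(925×113×10³) + 525/(625×208×10³) = 1.193×10⁻⁵ mm/N.
So P = 3.531 / 1.193×10⁻⁵ = 295.9 kN, tensile.
σ_{copper} = P / A = 295900 / 925 = 319.9 MPa.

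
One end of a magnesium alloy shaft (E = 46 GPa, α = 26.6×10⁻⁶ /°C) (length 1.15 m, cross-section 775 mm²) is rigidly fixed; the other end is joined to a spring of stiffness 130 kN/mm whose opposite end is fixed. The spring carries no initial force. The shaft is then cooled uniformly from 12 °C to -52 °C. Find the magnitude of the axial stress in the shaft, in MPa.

σ ≈ 63.2 MPa (tensile)

The unrestrained thermal change is αΔT L = 26.6×10⁻⁶ × 64 × 1150 = 1.958 mm.
With a force P in the spring, the elastic change of the shaft is PL/(AE) and that of the spring is P/k; compatibility requires their sum to equal δ_free.
P [ L/(AE) + 1/k ] = δ_free → P [ 1150/(775×46×10³) + 1/(130×10³) ] = 1.958.
P = 1.958 / 3.995×10⁻⁵ = 49000 N.
σ = P/A = 49000/775 = 63.23 MPa.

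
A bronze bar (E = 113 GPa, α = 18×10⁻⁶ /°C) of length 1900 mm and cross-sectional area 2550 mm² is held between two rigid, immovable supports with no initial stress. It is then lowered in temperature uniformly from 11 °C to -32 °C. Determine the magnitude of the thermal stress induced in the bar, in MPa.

With length fixed, the mechanical strain must cancel the thermal strain αΔT = 18×10⁻⁶ × 43 = 774×10⁻⁶.
The stress required to suppress this strain is σ = Eε = 113×10³ × 774×10⁻⁶ = 87.46 MPa, tensile since the bar is trying to contract.

σ ≈ 87.5 MPa (tensile)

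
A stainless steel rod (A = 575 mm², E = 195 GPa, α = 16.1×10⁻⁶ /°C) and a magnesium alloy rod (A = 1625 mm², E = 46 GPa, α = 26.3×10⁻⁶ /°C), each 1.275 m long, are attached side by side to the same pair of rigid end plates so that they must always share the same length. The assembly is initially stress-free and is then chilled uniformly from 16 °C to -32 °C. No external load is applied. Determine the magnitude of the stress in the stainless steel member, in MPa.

σ ≈ 38.2 MPa (compressive)

Equilibrium of a rigid end plate with no external load gives equal and opposite internal forces ±P in the two members. Since α_{magnesium alloy} > α_{stainless steel}, cooling drives the magnesium alloy into tension and the stainless steel into compression.
Equating the net (thermal + elastic) strains gives |α₁ − α₂|·ΔT = P·[1/(A₁E₁) + 1/(A₂E₂)].
|α₁ − α₂|·ΔT = 10.2×10⁻⁶ × 48 = 0.0004896.
1/(A₁E₁) + 1/(A₂E₂) = 1/(575×195×10³) + 1/(1625×46×10³) = 2.23×10⁻⁸ N⁻¹.
So P = 0.0004896 / 2.23×10⁻⁸ = 21.96 kN.
σ_{stainless steel} = P/A₁ = 21960/575 = 38.19 MPa, compressive.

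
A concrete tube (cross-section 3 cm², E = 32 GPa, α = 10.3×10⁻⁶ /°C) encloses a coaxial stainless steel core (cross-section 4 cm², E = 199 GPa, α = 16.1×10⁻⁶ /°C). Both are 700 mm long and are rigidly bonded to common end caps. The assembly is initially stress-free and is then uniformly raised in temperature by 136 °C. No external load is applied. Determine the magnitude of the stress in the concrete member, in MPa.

σ ≈ 22.5 MPa (tensile)

Both members must finish at the same length. With the larger α, the stainless steel tends to over-expand; the plates restrain it, putting the stainless steel in compression and the concrete in tension. With no external load the two internal forces are equal and opposite, magnitude P.
Compatibility of the two members (thermal + elastic change equal): (α₁ − α₂)ΔT = P·[1/(A₁E₁) + 1/(A₂E₂)].
|α₁ − α₂|·ΔT = 5.8×10⁻⁶ × 136 = 0.0007888.
1/(A₁E₁) + 1/(A₂E₂) = 1/(300×32×10³) + 1/(400×199×10³) = 1.167×10⁻⁷ N⁻¹.
So P = 0.0007888 / 1.167×10⁻⁷ = 6.758 kN.
σ_{concrete} = P/A₁ = 6758/300 = 22.53 MPa, tensile.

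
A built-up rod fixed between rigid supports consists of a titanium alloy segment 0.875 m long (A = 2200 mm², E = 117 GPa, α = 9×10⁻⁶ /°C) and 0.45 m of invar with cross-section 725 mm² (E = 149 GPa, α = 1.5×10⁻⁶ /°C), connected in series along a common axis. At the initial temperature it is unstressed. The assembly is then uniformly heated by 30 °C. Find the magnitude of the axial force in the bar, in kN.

If the supports were absent, the total length change would be Σ αᵢΔT Lᵢ = 9×10⁻⁶×30×875 + 1.5×10⁻⁶×30×450 = 0.2565 mm.
The walls prevent any net length change, so an axial force P (same in every segment) develops. Compatibility: P · Σ Lᵢ/(AᵢEᵢ) = δ_free.
The series flexibility is Σ Lᵢ/(AᵢEᵢ) = 875/(2200×117×10³) + 450/(725×149×10³) = 7.565×10⁻⁶ mm/N.
P = 0.2565 / 7.565×10⁻⁶ = 33910 N = 33.91 kN, compressive.

P ≈ 33.9 kN (compressive)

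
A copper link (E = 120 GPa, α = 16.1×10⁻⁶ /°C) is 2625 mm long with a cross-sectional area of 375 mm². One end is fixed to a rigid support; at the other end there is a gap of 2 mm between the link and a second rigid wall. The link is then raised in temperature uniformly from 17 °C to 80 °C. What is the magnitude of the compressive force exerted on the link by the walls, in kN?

P ≈ 11.4 kN

Free thermal elongation = αΔT L = 16.1×10⁻⁶ × 63 × 2625 = 2.663 mm.
This exceeds the 2 mm gap, so the wall pushes back. The portion of expansion that must be recovered elastically is δ_free − gap = 2.663 − 2 = 0.6625 mm.
So σ = E(δ_free − g)/L = 120×10³ × 0.6625/2625 = 30.29 MPa.
Force on the wall = σA = 30.29 × 375 mm² = 11.36 kN.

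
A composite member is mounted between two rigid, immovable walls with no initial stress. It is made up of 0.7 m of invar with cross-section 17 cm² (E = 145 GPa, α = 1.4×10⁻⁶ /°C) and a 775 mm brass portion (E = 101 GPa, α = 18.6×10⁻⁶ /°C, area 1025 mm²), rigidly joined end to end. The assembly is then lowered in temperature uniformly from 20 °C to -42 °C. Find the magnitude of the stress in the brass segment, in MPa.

σ ≈ 90.2 MPa (tensile)

If the supports were absent, the total length change would be Σ αᵢΔT Lᵢ = 1.4×10⁻⁶×62×700 + 18.6×10⁻⁶×62×775 = 0.9545 mm.
Since the ends are fixed, an axial force P builds up, equal in every segment, with P · Σ Lᵢ/(AᵢEᵢ) = δ_free.
The series flexibility is Σ Lᵢ/(AᵢEᵢ) = 700/(1700×145×10³) + 775/(1025×101×10³) = 1.033×10⁻⁵ mm/N.
P = 0.9545 / 1.033×10⁻⁵ = 92440 N = 92.44 kN, tensile.
σ_{brass} = P / A = 92440 / 1025 = 90.18 MPa.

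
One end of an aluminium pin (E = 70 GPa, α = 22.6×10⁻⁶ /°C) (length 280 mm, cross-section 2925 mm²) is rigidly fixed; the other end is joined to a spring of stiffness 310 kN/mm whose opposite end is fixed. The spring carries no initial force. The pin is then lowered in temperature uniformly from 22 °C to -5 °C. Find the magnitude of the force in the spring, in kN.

P ≈ 37.2 kN

Free thermal contraction: δ_free = αΔT L = 22.6×10⁻⁶ × 27 × 280 = 0.1709 mm.
Let P be the tensile force in the spring. The pin extends elastically by PL/(AE) and the spring stretches by P/k; together these equal δ_free.
P [ L/(AE) + 1/k ] = δ_free → P [ 280/(2925×70×10³) + 1/(310×10³) ] = 0.1709.
P = 0.1709 / 4.593×10⁻⁶ = 37200 N.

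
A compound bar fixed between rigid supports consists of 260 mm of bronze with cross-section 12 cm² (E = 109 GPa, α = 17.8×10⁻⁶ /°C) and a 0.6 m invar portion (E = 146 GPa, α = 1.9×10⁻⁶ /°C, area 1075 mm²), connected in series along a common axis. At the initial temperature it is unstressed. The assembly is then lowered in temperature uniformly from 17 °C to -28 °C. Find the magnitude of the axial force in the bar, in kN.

P ≈ 44.7 kN (tensile)

With the walls removed the bar would change length by δ_free = Σ αᵢΔT Lᵢ = 17.8×10⁻⁶×45×260 + 1.9×10⁻⁶×45×600 = 0.2596 mm.
The walls prevent any net length change, so an axial force P (same in every segment) develops. Compatibility: P · Σ Lᵢ/(AᵢEᵢ) = δ_free.
The series flexibility is Σ Lᵢ/(AᵢEᵢ) = 260/(1200×109×10³) + 600/(1075×146×10³) = 5.811×10⁻⁶ mm/N.
Hence P = δ_free / Σ(L/AE) = 0.2596/5.811×10⁻⁶ = 44.67 kN (tensile).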